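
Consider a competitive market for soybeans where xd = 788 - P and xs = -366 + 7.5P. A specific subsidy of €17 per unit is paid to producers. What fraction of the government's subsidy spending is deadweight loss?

DWL / government spending = 85/7562

Pre-subsidy: 788 - P = -366 + 7.5P gives P* = 2308/17, x* = 11088/17.
With the subsidy, sellers receive Ps = Pb + 17 for each unit, where Pb is the price buyers pay.
Supply in terms of Pb becomes xs = -366 + 7.5(Pb + 17) = -238.5 + 7.5Pb. Setting this equal to demand: 788 - Pb = -238.5 + 7.5Pb, so Pb = 2053/17.
Sellers receive Ps = 2053/17 + 17 = 2342/17; x' = 788 − 1·(2053/17) = 11343/17.
ΔCS = ½(11088/17 + 11343/17)(2308/17 − 2053/17) = 336465/34; ΔPS = ½(11088/17 + 11343/17)(2342/17 − 2308/17) = 22431/17.
Government spending = 17 × 11343/17 = 11343.
DWL = ½ × 17 × (11343/17 − 11088/17) = 127.5; fraction = 127.5 / 11343 = 85/7562.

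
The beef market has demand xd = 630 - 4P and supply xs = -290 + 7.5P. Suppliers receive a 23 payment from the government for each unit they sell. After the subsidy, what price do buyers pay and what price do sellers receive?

Pre-subsidy: 630 - 4P = -290 + 7.5P gives P* = 80, x* = 310.
With the subsidy, sellers receive Ps = Pb + 23 for each unit, where Pb is the price buyers pay.
Supply in terms of Pb becomes xs = -290 + 7.5(Pb + 23) = -117.5 + 7.5Pb. Setting this equal to demand: 630 - 4Pb = -117.5 + 7.5Pb, so Pb = 65.
Sellers receive Ps = 65 + 23 = 88; x' = 630 − 4·65 = 370.

Buyers pay 65; sellers receive 88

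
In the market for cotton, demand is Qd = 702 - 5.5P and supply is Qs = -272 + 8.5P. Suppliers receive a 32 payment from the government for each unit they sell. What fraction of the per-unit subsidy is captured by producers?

Producer share = 11/28

Pre-subsidy: 702 - 5.5P = -272 + 8.5P gives P* = 487/7, Q* = 4471/14.
With the subsidy, sellers receive Ps = Pb + 32 for each unit, where Pb is the price buyers pay.
Supply in terms of Pb becomes Qs = -272 + 8.5(Pb + 32) = 0 + 8.5Pb. Setting this equal to demand: 702 - 5.5Pb = 0 + 8.5Pb, so Pb = 351/7.
Sellers receive Ps = 351/7 + 32 = 575/7; Q' = 702 − 5.5·(351/7) = 5967/14.
Buyers' price falls by P* − Pb = 487/7 − 351/7 = 136/7; sellers' price rises by Ps − P* = 575/7 − 487/7 = 88/7.
So producers capture (88/7)/32 = 11/28 of each unit of subsidy.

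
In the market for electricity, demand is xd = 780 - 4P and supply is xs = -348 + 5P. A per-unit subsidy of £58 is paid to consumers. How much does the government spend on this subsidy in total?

Government cost = 212744/9

Pre-subsidy: 780 - 4P = -348 + 5P gives P* = 376/3, x* = 836/3.
With the rebate, buyers effectively pay Pb = Ps − 58, where Ps is the price sellers receive.
Demand in terms of Ps becomes xd = 780 − 4(Ps − 58) = 1012 - 4Ps. Setting this equal to supply: 1012 - 4Ps = -348 + 5Ps, so Ps = 1360/9.
Buyers pay Pb = 1360/9 − 58 = 838/9; x' = -348 + 5·(1360/9) = 3668/9.
Government outlay = subsidy × quantity = 58 × 3668/9 = 212744/9.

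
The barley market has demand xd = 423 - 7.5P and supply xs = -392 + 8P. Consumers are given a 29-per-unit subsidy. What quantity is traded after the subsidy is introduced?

Pre-subsidy: 423 - 7.5P = -392 + 8P gives P* = 1630/31, x* = 888/31.
With the rebate, buyers effectively pay Pb = Ps − 29, where Ps is the price sellers receive.
Demand in terms of Ps becomes xd = 423 − 7.5(Ps − 29) = 640.5 - 7.5Ps. Setting this equal to supply: 640.5 - 7.5Ps = -392 + 8Ps, so Ps = 2065/31.
Buyers pay Pb = 2065/31 − 29 = 1166/31; x' = -392 + 8·(2065/31) = 4368/31.

x' = 4368/31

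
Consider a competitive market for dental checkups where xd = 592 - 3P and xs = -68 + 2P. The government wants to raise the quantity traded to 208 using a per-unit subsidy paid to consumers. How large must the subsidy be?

At x = 208, invert demand for the buyer price: Pb = (592 − 208)/3 = 128; invert supply for the seller price: Ps = (208 − (-68))/2 = 138.
The subsidy must fill the gap: s = Ps − Pb = 138 − 128 = 10.

Required subsidy s = 10 per unit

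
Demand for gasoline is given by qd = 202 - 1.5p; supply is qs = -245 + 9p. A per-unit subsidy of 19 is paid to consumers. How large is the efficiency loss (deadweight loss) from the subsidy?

Pre-subsidy: 202 - 1.5p = -245 + 9p gives p* = 298/7, q* = 967/7.
With the rebate, buyers effectively pay pb = ps − 19, where ps is the price sellers receive.
Demand in terms of ps becomes qd = 202 − 1.5(ps − 19) = 230.5 - 1.5ps. Setting this equal to supply: 230.5 - 1.5ps = -245 + 9ps, so ps = 317/7.
Buyers pay pb = 317/7 − 19 = 184/7; q' = -245 + 9·(317/7) = 1138/7.
The subsidy expands output by 1138/7 − 967/7 = 171/7 past the efficient level; on those units the gap between marginal cost and willingness to pay runs from 0 up to 19.
DWL = ½ × 19 × 171/7 = 3249/14.

Deadweight loss = 3249/14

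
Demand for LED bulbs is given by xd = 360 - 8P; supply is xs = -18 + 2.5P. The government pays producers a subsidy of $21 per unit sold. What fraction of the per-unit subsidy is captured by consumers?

Pre-subsidy: 360 - 8P = -18 + 2.5P gives P* = 36, x* = 72.
With the subsidy, sellers receive Ps = Pb + 21 for each unit, where Pb is the price buyers pay.
Supply in terms of Pb becomes xs = -18 + 2.5(Pb + 21) = 34.5 + 2.5Pb. Setting this equal to demand: 360 - 8Pb = 34.5 + 2.5Pb, so Pb = 31.
Sellers receive Ps = 31 + 21 = 52; x' = 360 − 8·31 = 112.
Buyers' price falls by P* − Pb = 36 − 31 = 5; sellers' price rises by Ps − P* = 52 − 36 = 16.
So consumers capture 5/21 = 5/21 of each unit of subsidy.

Consumer share = 5/21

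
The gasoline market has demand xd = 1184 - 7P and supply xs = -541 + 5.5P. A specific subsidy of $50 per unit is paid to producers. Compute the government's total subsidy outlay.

Pre-subsidy: 1184 - 7P = -541 + 5.5P gives P* = 138, x* = 218.
With the subsidy, sellers receive Ps = Pb + 50 for each unit, where Pb is the price buyers pay.
Supply in terms of Pb becomes xs = -541 + 5.5(Pb + 50) = -266 + 5.5Pb. Setting this equal to demand: 1184 - 7Pb = -266 + 5.5Pb, so Pb = 116.
Sellers receive Ps = 116 + 50 = 166; x' = 1184 − 7·116 = 372.
Government outlay = subsidy × quantity = 50 × 372 = 18600.

Government cost = $18600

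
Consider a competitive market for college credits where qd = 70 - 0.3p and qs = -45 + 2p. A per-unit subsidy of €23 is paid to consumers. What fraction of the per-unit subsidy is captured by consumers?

Consumer share = 20/23

Pre-subsidy: 70 - 0.3p = -45 + 2p gives p* = 50, q* = 55.
With the rebate, buyers effectively pay pb = ps − 23, where ps is the price sellers receive.
Demand in terms of ps becomes qd = 70 − 0.3(ps − 23) = 76.9 - 0.3ps. Setting this equal to supply: 76.9 - 0.3ps = -45 + 2ps, so ps = 53.
Buyers pay pb = 53 − 23 = 30; q' = -45 + 2·53 = 61.
Buyers' price falls by p* − pb = 50 − 30 = 20; sellers' price rises by ps − p* = 53 − 50 = 3.
So consumers capture 20/23 = 20/23 of each unit of subsidy.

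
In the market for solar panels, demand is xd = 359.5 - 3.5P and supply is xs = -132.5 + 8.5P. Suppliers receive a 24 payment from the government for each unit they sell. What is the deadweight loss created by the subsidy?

Deadweight loss = 714

Pre-subsidy: 359.5 - 3.5P = -132.5 + 8.5P gives P* = 41, x* = 216.
With the subsidy, sellers receive Ps = Pb + 24 for each unit, where Pb is the price buyers pay.
Supply in terms of Pb becomes xs = -132.5 + 8.5(Pb + 24) = 71.5 + 8.5Pb. Setting this equal to demand: 359.5 - 3.5Pb = 71.5 + 8.5Pb, so Pb = 24.
Sellers receive Ps = 24 + 24 = 48; x' = 359.5 − 3.5·24 = 275.5.
The subsidy expands output by 275.5 − 216 = 59.5 past the efficient level; on those units the gap between marginal cost and willingness to pay runs from 0 up to 24.
DWL = ½ × 24 × 59.5 = 714.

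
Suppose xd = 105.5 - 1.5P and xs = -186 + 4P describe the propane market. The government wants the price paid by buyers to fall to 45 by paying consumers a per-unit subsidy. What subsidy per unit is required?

Required subsidy s = 11 per unit

At a buyer price of 45, quantity demanded is 105.5 − 1.5·45 = 38.
Sellers supply 38 only when they receive Ps with -186 + 4·Ps = 38, i.e. Ps = 56.
s = Ps − Pb = 56 − 45 = 11.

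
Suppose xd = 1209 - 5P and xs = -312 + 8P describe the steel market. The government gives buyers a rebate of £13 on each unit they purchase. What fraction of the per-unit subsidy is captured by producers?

Producer share = 5/13

Pre-subsidy: 1209 - 5P = -312 + 8P gives P* = 117, x* = 624.
With the rebate, buyers effectively pay Pb = Ps − 13, where Ps is the price sellers receive.
Demand in terms of Ps becomes xd = 1209 − 5(Ps − 13) = 1274 - 5Ps. Setting this equal to supply: 1274 - 5Ps = -312 + 8Ps, so Ps = 122.
Buyers pay Pb = 122 − 13 = 109; x' = -312 + 8·122 = 664.
Buyers' price falls by P* − Pb = 117 − 109 = 8; sellers' price rises by Ps − P* = 122 − 117 = 5.
So producers capture 5/13 = 5/13 of each unit of subsidy.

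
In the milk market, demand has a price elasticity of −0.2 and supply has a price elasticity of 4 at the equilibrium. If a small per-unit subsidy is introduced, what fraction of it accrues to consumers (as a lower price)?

For a small subsidy around the equilibrium, the benefit split depends on the relative slopes, which at a point are proportional to the elasticities.
Buyer share = εs/(εs + |εd|) = 4/(4 + 0.2) = 20/21; seller share = |εd|/(εs + |εd|) = 1/21.

Consumer share = 20/21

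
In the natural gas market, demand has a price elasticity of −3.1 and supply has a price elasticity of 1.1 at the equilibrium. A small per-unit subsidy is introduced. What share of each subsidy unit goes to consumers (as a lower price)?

For a small subsidy around the equilibrium, the benefit split depends on the relative slopes, which at a point are proportional to the elasticities.
Buyer share = εs/(εs + |εd|) = 1.1/(1.1 + 3.1) = 11/42; seller share = |εd|/(εs + |εd|) = 31/42.

Consumer share = 11/42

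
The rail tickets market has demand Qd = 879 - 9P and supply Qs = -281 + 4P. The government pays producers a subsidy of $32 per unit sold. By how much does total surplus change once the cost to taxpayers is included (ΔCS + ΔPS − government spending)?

Pre-subsidy: 879 - 9P = -281 + 4P gives P* = 1160/13, Q* = 987/13.
With the subsidy, sellers receive Ps = Pb + 32 for each unit, where Pb is the price buyers pay.
Supply in terms of Pb becomes Qs = -281 + 4(Pb + 32) = -153 + 4Pb. Setting this equal to demand: 879 - 9Pb = -153 + 4Pb, so Pb = 1032/13.
Sellers receive Ps = 1032/13 + 32 = 1448/13; Q' = 879 − 9·(1032/13) = 2139/13.
ΔCS = ½(987/13 + 2139/13)(1160/13 − 1032/13) = 200064/169; ΔPS = ½(987/13 + 2139/13)(1448/13 − 1160/13) = 450144/169.
Government spending = 32 × 2139/13 = 68448/13.
Net change = 200064/169 + 450144/169 − 68448/13 = -18432/13. The loss equals the DWL triangle ½·32·1152/13.

Net change in total surplus = -18432/13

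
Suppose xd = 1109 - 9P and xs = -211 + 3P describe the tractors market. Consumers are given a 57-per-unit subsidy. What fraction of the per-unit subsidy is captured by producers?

Producer share = 0.75

Pre-subsidy: 1109 - 9P = -211 + 3P gives P* = 110, x* = 119.
With the rebate, buyers effectively pay Pb = Ps − 57, where Ps is the price sellers receive.
Demand in terms of Ps becomes xd = 1109 − 9(Ps − 57) = 1622 - 9Ps. Setting this equal to supply: 1622 - 9Ps = -211 + 3Ps, so Ps = 152.75.
Buyers pay Pb = 152.75 − 57 = 95.75; x' = -211 + 3·152.75 = 247.25.
Buyers' price falls by P* − Pb = 110 − 95.75 = 14.25; sellers' price rises by Ps − P* = 152.75 − 110 = 42.75.
So producers capture 42.75/57 = 0.75 of each unit of subsidy.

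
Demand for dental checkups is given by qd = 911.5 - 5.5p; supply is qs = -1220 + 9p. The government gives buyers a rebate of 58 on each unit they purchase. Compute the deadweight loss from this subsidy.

Deadweight loss = 5742

Pre-subsidy: 911.5 - 5.5p = -1220 + 9p gives p* = 147, q* = 103.
With the rebate, buyers effectively pay pb = ps − 58, where ps is the price sellers receive.
Demand in terms of ps becomes qd = 911.5 − 5.5(ps − 58) = 1230.5 - 5.5ps. Setting this equal to supply: 1230.5 - 5.5ps = -1220 + 9ps, so ps = 169.
Buyers pay pb = 169 − 58 = 111; q' = -1220 + 9·169 = 301.
The subsidy expands output by 301 − 103 = 198 past the efficient level; on those units the gap between marginal cost and willingness to pay runs from 0 up to 58.
DWL = ½ × 58 × 198 = 5742.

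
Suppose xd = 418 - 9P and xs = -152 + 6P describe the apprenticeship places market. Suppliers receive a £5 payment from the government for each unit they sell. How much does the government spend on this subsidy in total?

Pre-subsidy: 418 - 9P = -152 + 6P gives P* = 38, x* = 76.
With the subsidy, sellers receive Ps = Pb + 5 for each unit, where Pb is the price buyers pay.
Supply in terms of Pb becomes xs = -152 + 6(Pb + 5) = -122 + 6Pb. Setting this equal to demand: 418 - 9Pb = -122 + 6Pb, so Pb = 36.
Sellers receive Ps = 36 + 5 = 41; x' = 418 − 9·36 = 94.
Government outlay = subsidy × quantity = 5 × 94 = 470.

Government cost = £470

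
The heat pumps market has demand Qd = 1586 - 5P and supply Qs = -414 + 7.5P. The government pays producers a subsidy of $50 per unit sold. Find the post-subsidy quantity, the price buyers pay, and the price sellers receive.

Q' = 936; buyers pay $130; sellers receive $180

Pre-subsidy: 1586 - 5P = -414 + 7.5P gives P* = 160, Q* = 786.
With the subsidy, sellers receive Ps = Pb + 50 for each unit, where Pb is the price buyers pay.
Supply in terms of Pb becomes Qs = -414 + 7.5(Pb + 50) = -39 + 7.5Pb. Setting this equal to demand: 1586 - 5Pb = -39 + 7.5Pb, so Pb = 130.
Sellers receive Ps = 130 + 50 = 180; Q' = 1586 − 5·130 = 936.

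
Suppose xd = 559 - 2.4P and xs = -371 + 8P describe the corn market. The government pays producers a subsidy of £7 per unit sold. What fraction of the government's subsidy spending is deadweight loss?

Pre-subsidy: 559 - 2.4P = -371 + 8P gives P* = 2325/26, x* = 4477/13.
With the subsidy, sellers receive Ps = Pb + 7 for each unit, where Pb is the price buyers pay.
Supply in terms of Pb becomes xs = -371 + 8(Pb + 7) = -315 + 8Pb. Setting this equal to demand: 559 - 2.4Pb = -315 + 8Pb, so Pb = 2185/26.
Sellers receive Ps = 2185/26 + 7 = 2367/26; x' = 559 − 2.4·(2185/26) = 4645/13.
ΔCS = ½(4477/13 + 4645/13)(2325/26 − 2185/26) = 319270/169; ΔPS = ½(4477/13 + 4645/13)(2367/26 − 2325/26) = 95781/169.
Government spending = 7 × 4645/13 = 32515/13.
DWL = ½ × 7 × (4645/13 − 4477/13) = 588/13; fraction = (588/13) / (32515/13) = 84/4645.

DWL / government spending = 84/4645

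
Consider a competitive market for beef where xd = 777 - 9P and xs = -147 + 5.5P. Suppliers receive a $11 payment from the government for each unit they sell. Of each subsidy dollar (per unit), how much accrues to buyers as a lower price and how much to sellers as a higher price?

Pre-subsidy: 777 - 9P = -147 + 5.5P gives P* = 1848/29, x* = 5901/29.
With the subsidy, sellers receive Ps = Pb + 11 for each unit, where Pb is the price buyers pay.
Supply in terms of Pb becomes xs = -147 + 5.5(Pb + 11) = -86.5 + 5.5Pb. Setting this equal to demand: 777 - 9Pb = -86.5 + 5.5Pb, so Pb = 1727/29.
Sellers receive Ps = 1727/29 + 11 = 2046/29; x' = 777 − 9·(1727/29) = 6990/29.
Buyers' price falls by P* − Pb = 1848/29 − 1727/29 = 121/29; sellers' price rises by Ps − P* = 2046/29 − 1848/29 = 198/29.

Buyers gain 121/29 per unit; sellers gain 198/29 per unit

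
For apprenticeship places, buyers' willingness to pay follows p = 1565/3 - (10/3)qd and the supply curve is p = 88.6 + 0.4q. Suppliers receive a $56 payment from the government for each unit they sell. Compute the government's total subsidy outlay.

Pre-subsidy: 1565/3 - (10/3)q = 88.6 + 0.4q gives q* = 116 and p* = 135.
With the subsidy, sellers receive ps = pb + 56 for each unit, where pb is the price buyers pay.
On the curves, pb = 1565/3 - (10/3)q and ps = 88.6 + 0.4q; the wedge ps − pb = 56 gives 88.6 + 0.4q − (1565/3 - (10/3)q) = 56, so q' = 131.
Then pb = 1565/3 − (10/3)·131 = 85 and ps = 88.6 + 0.4·131 = 141.
Government outlay = subsidy × quantity = 56 × 131 = 7336.

Government cost = $7336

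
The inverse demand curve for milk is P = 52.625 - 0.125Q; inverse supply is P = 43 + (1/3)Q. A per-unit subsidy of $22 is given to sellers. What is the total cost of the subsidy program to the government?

Government cost = $1518

Pre-subsidy: 52.625 - 0.125Q = 43 + (1/3)Q gives Q* = 21 and P* = 50.
With the subsidy, sellers receive Ps = Pb + 22 for each unit, where Pb is the price buyers pay.
On the curves, Pb = 52.625 - 0.125Q and Ps = 43 + (1/3)Q; the wedge Ps − Pb = 22 gives 43 + (1/3)Q − (52.625 - 0.125Q) = 22, so Q' = 69.
Then Pb = 52.625 − 0.125·69 = 44 and Ps = 43 + (1/3)·69 = 66.
Government outlay = subsidy × quantity = 22 × 69 = 1518.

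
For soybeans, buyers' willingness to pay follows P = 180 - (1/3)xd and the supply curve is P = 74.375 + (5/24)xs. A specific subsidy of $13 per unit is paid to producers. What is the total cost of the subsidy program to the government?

Pre-subsidy: 180 - (1/3)x = 74.375 + (5/24)x gives x* = 195 and P* = 115.
With the subsidy, sellers receive Ps = Pb + 13 for each unit, where Pb is the price buyers pay.
On the curves, Pb = 180 - (1/3)x and Ps = 74.375 + (5/24)x; the wedge Ps − Pb = 13 gives 74.375 + (5/24)x − (180 - (1/3)x) = 13, so x' = 219.
Then Pb = 180 − (1/3)·219 = 107 and Ps = 74.375 + (5/24)·219 = 120.
Government outlay = subsidy × quantity = 13 × 219 = 2847.

Government cost = $2847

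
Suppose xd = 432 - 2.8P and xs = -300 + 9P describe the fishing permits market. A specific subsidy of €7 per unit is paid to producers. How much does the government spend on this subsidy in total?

Pre-subsidy: 432 - 2.8P = -300 + 9P gives P* = 3660/59, x* = 15240/59.
With the subsidy, sellers receive Ps = Pb + 7 for each unit, where Pb is the price buyers pay.
Supply in terms of Pb becomes xs = -300 + 9(Pb + 7) = -237 + 9Pb. Setting this equal to demand: 432 - 2.8Pb = -237 + 9Pb, so Pb = 3345/59.
Sellers receive Ps = 3345/59 + 7 = 3758/59; x' = 432 − 2.8·(3345/59) = 16122/59.
Government outlay = subsidy × quantity = 7 × 16122/59 = 112854/59.

Government cost = 112854/59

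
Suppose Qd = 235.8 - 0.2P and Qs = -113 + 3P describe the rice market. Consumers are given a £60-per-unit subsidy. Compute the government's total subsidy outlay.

Government cost = £13515

Pre-subsidy: 235.8 - 0.2P = -113 + 3P gives P* = 109, Q* = 214.
With the rebate, buyers effectively pay Pb = Ps − 60, where Ps is the price sellers receive.
Demand in terms of Ps becomes Qd = 235.8 − 0.2(Ps − 60) = 247.8 - 0.2Ps. Setting this equal to supply: 247.8 - 0.2Ps = -113 + 3Ps, so Ps = 112.75.
Buyers pay Pb = 112.75 − 60 = 52.75; Q' = -113 + 3·112.75 = 225.25.
Government outlay = subsidy × quantity = 60 × 225.25 = 13515.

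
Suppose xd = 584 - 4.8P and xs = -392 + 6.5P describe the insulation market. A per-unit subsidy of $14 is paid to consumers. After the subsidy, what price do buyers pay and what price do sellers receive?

Buyers pay 8850/113; sellers receive 10432/113

Pre-subsidy: 584 - 4.8P = -392 + 6.5P gives P* = 9760/113, x* = 19144/113.
With the rebate, buyers effectively pay Pb = Ps − 14, where Ps is the price sellers receive.
Demand in terms of Ps becomes xd = 584 − 4.8(Ps − 14) = 651.2 - 4.8Ps. Setting this equal to supply: 651.2 - 4.8Ps = -392 + 6.5Ps, so Ps = 10432/113.
Buyers pay Pb = 10432/113 − 14 = 8850/113; x' = -392 + 6.5·(10432/113) = 23512/113.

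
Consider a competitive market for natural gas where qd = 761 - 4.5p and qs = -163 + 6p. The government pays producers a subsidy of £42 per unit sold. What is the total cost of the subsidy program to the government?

Pre-subsidy: 761 - 4.5p = -163 + 6p gives p* = 88, q* = 365.
With the subsidy, sellers receive ps = pb + 42 for each unit, where pb is the price buyers pay.
Supply in terms of pb becomes qs = -163 + 6(pb + 42) = 89 + 6pb. Setting this equal to demand: 761 - 4.5pb = 89 + 6pb, so pb = 64.
Sellers receive ps = 64 + 42 = 106; q' = 761 − 4.5·64 = 473.
Government outlay = subsidy × quantity = 42 × 473 = 19866.

Government cost = £19866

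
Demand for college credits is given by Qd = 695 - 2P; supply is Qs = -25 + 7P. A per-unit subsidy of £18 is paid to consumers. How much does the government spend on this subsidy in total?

Pre-subsidy: 695 - 2P = -25 + 7P gives P* = 80, Q* = 535.
With the rebate, buyers effectively pay Pb = Ps − 18, where Ps is the price sellers receive.
Demand in terms of Ps becomes Qd = 695 − 2(Ps − 18) = 731 - 2Ps. Setting this equal to supply: 731 - 2Ps = -25 + 7Ps, so Ps = 84.
Buyers pay Pb = 84 − 18 = 66; Q' = -25 + 7·84 = 563.
Government outlay = subsidy × quantity = 18 × 563 = 10134.

Government cost = £10134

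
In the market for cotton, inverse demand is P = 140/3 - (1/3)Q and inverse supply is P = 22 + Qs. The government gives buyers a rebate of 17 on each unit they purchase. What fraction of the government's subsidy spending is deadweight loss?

DWL / government spending = 0.204

Pre-subsidy: 140/3 - (1/3)Q = 22 + Q gives Q* = 18.5 and P* = 40.5.
With the rebate, buyers effectively pay Pb = Ps − 17, where Ps is the price sellers receive.
On the curves, Pb = 140/3 - (1/3)Q and Ps = 22 + Q; the wedge Ps − Pb = 17 gives 22 + Q − (140/3 - (1/3)Q) = 17, so Q' = 31.25.
Then Pb = 140/3 − (1/3)·31.25 = 36.25 and Ps = 22 + 1·31.25 = 53.25.
ΔCS = ½(18.5 + 31.25)(40.5 − 36.25) = 105.71875; ΔPS = ½(18.5 + 31.25)(53.25 − 40.5) = 317.15625.
Government spending = 17 × 31.25 = 531.25.
DWL = ½ × 17 × (31.25 − 18.5) = 108.375; fraction = 108.375 / 531.25 = 0.204.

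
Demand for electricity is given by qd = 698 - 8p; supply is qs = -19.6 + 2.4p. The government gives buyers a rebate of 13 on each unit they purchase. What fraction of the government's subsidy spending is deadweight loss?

DWL / government spending = 6/85

Pre-subsidy: 698 - 8p = -19.6 + 2.4p gives p* = 69, q* = 146.
With the rebate, buyers effectively pay pb = ps − 13, where ps is the price sellers receive.
Demand in terms of ps becomes qd = 698 − 8(ps − 13) = 802 - 8ps. Setting this equal to supply: 802 - 8ps = -19.6 + 2.4ps, so ps = 79.
Buyers pay pb = 79 − 13 = 66; q' = -19.6 + 2.4·79 = 170.
ΔCS = ½(146 + 170)(69 − 66) = 474; ΔPS = ½(146 + 170)(79 − 69) = 1580.
Government spending = 13 × 170 = 2210.
DWL = ½ × 13 × (170 − 146) = 156; fraction = 156 / 2210 = 6/85.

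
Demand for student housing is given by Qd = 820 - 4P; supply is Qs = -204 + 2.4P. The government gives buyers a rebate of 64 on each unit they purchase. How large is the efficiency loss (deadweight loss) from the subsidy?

Pre-subsidy: 820 - 4P = -204 + 2.4P gives P* = 160, Q* = 180.
With the rebate, buyers effectively pay Pb = Ps − 64, where Ps is the price sellers receive.
Demand in terms of Ps becomes Qd = 820 − 4(Ps − 64) = 1076 - 4Ps. Setting this equal to supply: 1076 - 4Ps = -204 + 2.4Ps, so Ps = 200.
Buyers pay Pb = 200 − 64 = 136; Q' = -204 + 2.4·200 = 276.
The subsidy expands output by 276 − 180 = 96 past the efficient level; on those units the gap between marginal cost and willingness to pay runs from 0 up to 64.
DWL = ½ × 64 × 96 = 3072.

Deadweight loss = 3072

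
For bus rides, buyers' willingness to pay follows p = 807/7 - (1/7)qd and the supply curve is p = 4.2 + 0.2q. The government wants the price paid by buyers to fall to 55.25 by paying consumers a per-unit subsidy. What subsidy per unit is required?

At a buyer price of 55.25, quantity demanded is 807 − 7·55.25 = 420.25.
Sellers supply 420.25 only when they receive ps = 4.2 + 0.2·420.25 = 88.25.
s = ps − pb = 88.25 − 55.25 = 33.

Required subsidy s = 33 per unit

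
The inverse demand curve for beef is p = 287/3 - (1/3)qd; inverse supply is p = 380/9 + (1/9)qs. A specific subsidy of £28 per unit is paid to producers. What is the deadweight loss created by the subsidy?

Pre-subsidy: 287/3 - (1/3)q = 380/9 + (1/9)q gives q* = 120.25 and p* = 667/12.
With the subsidy, sellers receive ps = pb + 28 for each unit, where pb is the price buyers pay.
On the curves, pb = 287/3 - (1/3)q and ps = 380/9 + (1/9)q; the wedge ps − pb = 28 gives 380/9 + (1/9)q − (287/3 - (1/3)q) = 28, so q' = 183.25.
Then pb = 287/3 − (1/3)·183.25 = 415/12 and ps = 380/9 + (1/9)·183.25 = 751/12.
The subsidy expands output by 183.25 − 120.25 = 63 past the efficient level; on those units the gap between marginal cost and willingness to pay runs from 0 up to 28.
DWL = ½ × 28 × 63 = 882.

Deadweight loss = £882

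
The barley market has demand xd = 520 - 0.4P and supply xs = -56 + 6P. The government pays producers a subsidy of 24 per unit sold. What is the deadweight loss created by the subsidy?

Pre-subsidy: 520 - 0.4P = -56 + 6P gives P* = 90, x* = 484.
With the subsidy, sellers receive Ps = Pb + 24 for each unit, where Pb is the price buyers pay.
Supply in terms of Pb becomes xs = -56 + 6(Pb + 24) = 88 + 6Pb. Setting this equal to demand: 520 - 0.4Pb = 88 + 6Pb, so Pb = 67.5.
Sellers receive Ps = 67.5 + 24 = 91.5; x' = 520 − 0.4·67.5 = 493.
The subsidy expands output by 493 − 484 = 9 past the efficient level; on those units the gap between marginal cost and willingness to pay runs from 0 up to 24.
DWL = ½ × 24 × 9 = 108.

Deadweight loss = 108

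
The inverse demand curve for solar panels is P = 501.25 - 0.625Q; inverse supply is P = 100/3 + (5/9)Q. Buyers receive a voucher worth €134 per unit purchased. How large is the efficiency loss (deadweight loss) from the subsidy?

Pre-subsidy: 501.25 - 0.625Q = 100/3 + (5/9)Q gives Q* = 6738/17 and P* = 4310/17.
With the rebate, buyers effectively pay Pb = Ps − 134, where Ps is the price sellers receive.
On the curves, Pb = 501.25 - 0.625Q and Ps = 100/3 + (5/9)Q; the wedge Ps − Pb = 134 gives 100/3 + (5/9)Q − (501.25 - 0.625Q) = 134, so Q' = 43338/85.
Then Pb = 501.25 − 0.625·(43338/85) = 3104/17 and Ps = 100/3 + (5/9)·(43338/85) = 5382/17.
The subsidy expands output by 43338/85 − 6738/17 = 9648/85 past the efficient level; on those units the gap between marginal cost and willingness to pay runs from 0 up to 134.
DWL = ½ × 134 × 9648/85 = 646416/85.

Deadweight loss = 646416/85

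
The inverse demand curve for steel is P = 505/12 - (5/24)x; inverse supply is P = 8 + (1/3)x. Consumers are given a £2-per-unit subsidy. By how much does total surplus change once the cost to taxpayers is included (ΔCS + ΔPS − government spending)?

Net change in total surplus = -48/13

Pre-subsidy: 505/12 - (5/24)x = 8 + (1/3)x gives x* = 818/13 and P* = 1130/39.
With the rebate, buyers effectively pay Pb = Ps − 2, where Ps is the price sellers receive.
On the curves, Pb = 505/12 - (5/24)x and Ps = 8 + (1/3)x; the wedge Ps − Pb = 2 gives 8 + (1/3)x − (505/12 - (5/24)x) = 2, so x' = 866/13.
Then Pb = 505/12 − (5/24)·(866/13) = 1100/39 and Ps = 8 + (1/3)·(866/13) = 1178/39.
ΔCS = ½(818/13 + 866/13)(1130/39 − 1100/39) = 8420/169; ΔPS = ½(818/13 + 866/13)(1178/39 − 1130/39) = 13472/169.
Government spending = 2 × 866/13 = 1732/13.
Net change = 8420/169 + 13472/169 − 1732/13 = -48/13. The loss equals the DWL triangle ½·2·48/13.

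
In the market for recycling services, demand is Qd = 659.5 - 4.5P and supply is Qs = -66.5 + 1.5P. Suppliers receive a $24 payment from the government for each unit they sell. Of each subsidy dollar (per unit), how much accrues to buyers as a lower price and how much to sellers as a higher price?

Pre-subsidy: 659.5 - 4.5P = -66.5 + 1.5P gives P* = 121, Q* = 115.
With the subsidy, sellers receive Ps = Pb + 24 for each unit, where Pb is the price buyers pay.
Supply in terms of Pb becomes Qs = -66.5 + 1.5(Pb + 24) = -30.5 + 1.5Pb. Setting this equal to demand: 659.5 - 4.5Pb = -30.5 + 1.5Pb, so Pb = 115.
Sellers receive Ps = 115 + 24 = 139; Q' = 659.5 − 4.5·115 = 142.
Buyers' price falls by P* − Pb = 121 − 115 = 6; sellers' price rises by Ps − P* = 139 − 121 = 18.

Buyers gain $6 per unit; sellers gain $18 per unit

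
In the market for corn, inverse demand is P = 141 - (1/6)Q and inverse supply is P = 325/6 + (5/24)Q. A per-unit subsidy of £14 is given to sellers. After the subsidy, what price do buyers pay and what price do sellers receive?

Pre-subsidy: 141 - (1/6)Q = 325/6 + (5/24)Q gives Q* = 2084/9 and P* = 2765/27.
With the subsidy, sellers receive Ps = Pb + 14 for each unit, where Pb is the price buyers pay.
On the curves, Pb = 141 - (1/6)Q and Ps = 325/6 + (5/24)Q; the wedge Ps − Pb = 14 gives 325/6 + (5/24)Q − (141 - (1/6)Q) = 14, so Q' = 2420/9.
Then Pb = 141 − (1/6)·(2420/9) = 2597/27 and Ps = 325/6 + (5/24)·(2420/9) = 2975/27.

Buyers pay 2597/27; sellers receive 2975/27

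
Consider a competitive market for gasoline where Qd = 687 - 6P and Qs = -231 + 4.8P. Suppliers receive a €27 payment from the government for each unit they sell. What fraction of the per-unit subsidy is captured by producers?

Pre-subsidy: 687 - 6P = -231 + 4.8P gives P* = 85, Q* = 177.
With the subsidy, sellers receive Ps = Pb + 27 for each unit, where Pb is the price buyers pay.
Supply in terms of Pb becomes Qs = -231 + 4.8(Pb + 27) = -101.4 + 4.8Pb. Setting this equal to demand: 687 - 6Pb = -101.4 + 4.8Pb, so Pb = 73.
Sellers receive Ps = 73 + 27 = 100; Q' = 687 − 6·73 = 249.
Buyers' price falls by P* − Pb = 85 − 73 = 12; sellers' price rises by Ps − P* = 100 − 85 = 15.
So producers capture 15/27 = 5/9 of each unit of subsidy.

Producer share = 5/9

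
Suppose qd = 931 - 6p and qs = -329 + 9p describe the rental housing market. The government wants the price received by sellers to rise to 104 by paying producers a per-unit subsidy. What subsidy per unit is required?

Required subsidy s = 50 per unit

At a seller price of 104, quantity supplied is -329 + 9·104 = 607.
Buyers absorb 607 only when they pay pb with 931 − 6·pb = 607, i.e. pb = 54.
s = ps − pb = 104 − 54 = 50.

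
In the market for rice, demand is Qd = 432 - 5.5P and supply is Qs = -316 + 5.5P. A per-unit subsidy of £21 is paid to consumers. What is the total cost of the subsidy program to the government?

Pre-subsidy: 432 - 5.5P = -316 + 5.5P gives P* = 68, Q* = 58.
With the rebate, buyers effectively pay Pb = Ps − 21, where Ps is the price sellers receive.
Demand in terms of Ps becomes Qd = 432 − 5.5(Ps − 21) = 547.5 - 5.5Ps. Setting this equal to supply: 547.5 - 5.5Ps = -316 + 5.5Ps, so Ps = 78.5.
Buyers pay Pb = 78.5 − 21 = 57.5; Q' = -316 + 5.5·78.5 = 115.75.
Government outlay = subsidy × quantity = 21 × 115.75 = 2430.75.

Government cost = £2430.75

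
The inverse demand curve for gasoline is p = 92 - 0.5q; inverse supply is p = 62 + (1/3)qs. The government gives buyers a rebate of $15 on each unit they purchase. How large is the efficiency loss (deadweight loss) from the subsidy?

Deadweight loss = $135

Pre-subsidy: 92 - 0.5q = 62 + (1/3)q gives q* = 36 and p* = 74.
With the rebate, buyers effectively pay pb = ps − 15, where ps is the price sellers receive.
On the curves, pb = 92 - 0.5q and ps = 62 + (1/3)q; the wedge ps − pb = 15 gives 62 + (1/3)q − (92 - 0.5q) = 15, so q' = 54.
Then pb = 92 − 0.5·54 = 65 and ps = 62 + (1/3)·54 = 80.
The subsidy expands output by 54 − 36 = 18 past the efficient level; on those units the gap between marginal cost and willingness to pay runs from 0 up to 15.
DWL = ½ × 15 × 18 = 135.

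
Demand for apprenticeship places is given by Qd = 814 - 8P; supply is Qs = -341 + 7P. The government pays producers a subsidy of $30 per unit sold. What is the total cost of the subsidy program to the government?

Government cost = $9300

Pre-subsidy: 814 - 8P = -341 + 7P gives P* = 77, Q* = 198.
With the subsidy, sellers receive Ps = Pb + 30 for each unit, where Pb is the price buyers pay.
Supply in terms of Pb becomes Qs = -341 + 7(Pb + 30) = -131 + 7Pb. Setting this equal to demand: 814 - 8Pb = -131 + 7Pb, so Pb = 63.
Sellers receive Ps = 63 + 30 = 93; Q' = 814 − 8·63 = 310.
Government outlay = subsidy × quantity = 30 × 310 = 9300.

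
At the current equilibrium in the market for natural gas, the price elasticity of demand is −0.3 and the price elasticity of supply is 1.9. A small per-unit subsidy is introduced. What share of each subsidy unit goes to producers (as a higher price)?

For a small subsidy around the equilibrium, the benefit split depends on the relative slopes, which at a point are proportional to the elasticities.
Buyer share = εs/(εs + |εd|) = 1.9/(1.9 + 0.3) = 19/22; seller share = |εd|/(εs + |εd|) = 3/22.
So producers capture 3/22 of the subsidy.

Producer share = 3/22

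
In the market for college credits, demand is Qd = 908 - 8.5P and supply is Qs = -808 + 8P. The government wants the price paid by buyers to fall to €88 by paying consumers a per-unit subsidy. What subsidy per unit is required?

At a buyer price of 88, quantity demanded is 908 − 8.5·88 = 160.
Sellers supply 160 only when they receive Ps with -808 + 8·Ps = 160, i.e. Ps = 121.
s = Ps − Pb = 121 − 88 = 33.

Required subsidy s = €33 per unit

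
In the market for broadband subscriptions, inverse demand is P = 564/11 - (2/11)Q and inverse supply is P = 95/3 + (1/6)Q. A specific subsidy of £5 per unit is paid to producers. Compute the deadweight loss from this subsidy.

Deadweight loss = 825/23

Pre-subsidy: 564/11 - (2/11)Q = 95/3 + (1/6)Q gives Q* = 1294/23 and P* = 944/23.
With the subsidy, sellers receive Ps = Pb + 5 for each unit, where Pb is the price buyers pay.
On the curves, Pb = 564/11 - (2/11)Q and Ps = 95/3 + (1/6)Q; the wedge Ps − Pb = 5 gives 95/3 + (1/6)Q − (564/11 - (2/11)Q) = 5, so Q' = 1624/23.
Then Pb = 564/11 − (2/11)·(1624/23) = 884/23 and Ps = 95/3 + (1/6)·(1624/23) = 999/23.
The subsidy expands output by 1624/23 − 1294/23 = 330/23 past the efficient level; on those units the gap between marginal cost and willingness to pay runs from 0 up to 5.
DWL = ½ × 5 × 330/23 = 825/23.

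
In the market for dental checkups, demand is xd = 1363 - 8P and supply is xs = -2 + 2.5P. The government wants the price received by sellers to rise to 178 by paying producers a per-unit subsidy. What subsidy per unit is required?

At a seller price of 178, quantity supplied is -2 + 2.5·178 = 443.
Buyers absorb 443 only when they pay Pb with 1363 − 8·Pb = 443, i.e. Pb = 115.
s = Ps − Pb = 178 − 115 = 63.

Required subsidy s = 63 per unit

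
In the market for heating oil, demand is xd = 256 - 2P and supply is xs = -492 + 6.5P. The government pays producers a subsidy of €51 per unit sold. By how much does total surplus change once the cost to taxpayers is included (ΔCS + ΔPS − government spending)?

Pre-subsidy: 256 - 2P = -492 + 6.5P gives P* = 88, x* = 80.
With the subsidy, sellers receive Ps = Pb + 51 for each unit, where Pb is the price buyers pay.
Supply in terms of Pb becomes xs = -492 + 6.5(Pb + 51) = -160.5 + 6.5Pb. Setting this equal to demand: 256 - 2Pb = -160.5 + 6.5Pb, so Pb = 49.
Sellers receive Ps = 49 + 51 = 100; x' = 256 − 2·49 = 158.
ΔCS = ½(80 + 158)(88 − 49) = 4641; ΔPS = ½(80 + 158)(100 − 88) = 1428.
Government spending = 51 × 158 = 8058.
Net change = 4641 + 1428 − 8058 = -1989. The loss equals the DWL triangle ½·51·78.

Net change in total surplus = -€1989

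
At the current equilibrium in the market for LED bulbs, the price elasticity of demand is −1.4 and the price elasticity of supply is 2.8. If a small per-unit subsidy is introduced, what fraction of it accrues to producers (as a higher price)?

For a small subsidy around the equilibrium, the benefit split depends on the relative slopes, which at a point are proportional to the elasticities.
Buyer share = εs/(εs + |εd|) = 2.8/(2.8 + 1.4) = 2/3; seller share = |εd|/(εs + |εd|) = 1/3.
So producers capture 1/3 of the subsidy.

Producer share = 1/3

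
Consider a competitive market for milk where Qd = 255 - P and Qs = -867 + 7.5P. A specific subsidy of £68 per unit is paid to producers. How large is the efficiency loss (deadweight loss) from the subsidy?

Pre-subsidy: 255 - P = -867 + 7.5P gives P* = 132, Q* = 123.
With the subsidy, sellers receive Ps = Pb + 68 for each unit, where Pb is the price buyers pay.
Supply in terms of Pb becomes Qs = -867 + 7.5(Pb + 68) = -357 + 7.5Pb. Setting this equal to demand: 255 - Pb = -357 + 7.5Pb, so Pb = 72.
Sellers receive Ps = 72 + 68 = 140; Q' = 255 − 1·72 = 183.
The subsidy expands output by 183 − 123 = 60 past the efficient level; on those units the gap between marginal cost and willingness to pay runs from 0 up to 68.
DWL = ½ × 68 × 60 = 2040.

Deadweight loss = £2040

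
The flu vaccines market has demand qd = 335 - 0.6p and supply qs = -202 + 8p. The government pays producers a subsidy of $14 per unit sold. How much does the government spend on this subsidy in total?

Pre-subsidy: 335 - 0.6p = -202 + 8p gives p* = 2685/43, q* = 12794/43.
With the subsidy, sellers receive ps = pb + 14 for each unit, where pb is the price buyers pay.
Supply in terms of pb becomes qs = -202 + 8(pb + 14) = -90 + 8pb. Setting this equal to demand: 335 - 0.6pb = -90 + 8pb, so pb = 2125/43.
Sellers receive ps = 2125/43 + 14 = 2727/43; q' = 335 − 0.6·(2125/43) = 13130/43.
Government outlay = subsidy × quantity = 14 × 13130/43 = 183820/43.

Government cost = 183820/43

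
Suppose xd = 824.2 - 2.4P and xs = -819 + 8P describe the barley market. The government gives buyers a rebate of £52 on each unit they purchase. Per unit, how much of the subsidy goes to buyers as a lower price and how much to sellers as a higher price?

Buyers gain £40 per unit; sellers gain £12 per unit

Pre-subsidy: 824.2 - 2.4P = -819 + 8P gives P* = 158, x* = 445.
With the rebate, buyers effectively pay Pb = Ps − 52, where Ps is the price sellers receive.
Demand in terms of Ps becomes xd = 824.2 − 2.4(Ps − 52) = 949 - 2.4Ps. Setting this equal to supply: 949 - 2.4Ps = -819 + 8Ps, so Ps = 170.
Buyers pay Pb = 170 − 52 = 118; x' = -819 + 8·170 = 541.
Buyers' price falls by P* − Pb = 158 − 118 = 40; sellers' price rises by Ps − P* = 170 − 158 = 12.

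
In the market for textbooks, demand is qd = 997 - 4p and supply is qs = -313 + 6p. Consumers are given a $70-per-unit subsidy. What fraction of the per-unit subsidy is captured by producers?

Pre-subsidy: 997 - 4p = -313 + 6p gives p* = 131, q* = 473.
With the rebate, buyers effectively pay pb = ps − 70, where ps is the price sellers receive.
Demand in terms of ps becomes qd = 997 − 4(ps − 70) = 1277 - 4ps. Setting this equal to supply: 1277 - 4ps = -313 + 6ps, so ps = 159.
Buyers pay pb = 159 − 70 = 89; q' = -313 + 6·159 = 641.
Buyers' price falls by p* − pb = 131 − 89 = 42; sellers' price rises by ps − p* = 159 − 131 = 28.
So producers capture 28/70 = 0.4 of each unit of subsidy.

Producer share = 0.4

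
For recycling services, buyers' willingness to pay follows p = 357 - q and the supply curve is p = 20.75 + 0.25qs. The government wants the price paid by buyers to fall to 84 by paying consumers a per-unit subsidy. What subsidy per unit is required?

Required subsidy s = 5 per unit

At a buyer price of 84, quantity demanded is 357 − 1·84 = 273.
Sellers supply 273 only when they receive ps = 20.75 + 0.25·273 = 89.
s = ps − pb = 89 − 84 = 5.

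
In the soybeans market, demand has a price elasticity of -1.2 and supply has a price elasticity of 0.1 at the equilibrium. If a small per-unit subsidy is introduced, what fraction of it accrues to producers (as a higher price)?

For a small subsidy around the equilibrium, the benefit split depends on the relative slopes, which at a point are proportional to the elasticities.
Buyer share = εs/(εs + |εd|) = 0.1/(0.1 + 1.2) = 1/13; seller share = |εd|/(εs + |εd|) = 12/13.
So producers capture 12/13 of the subsidy.

Producer share = 12/13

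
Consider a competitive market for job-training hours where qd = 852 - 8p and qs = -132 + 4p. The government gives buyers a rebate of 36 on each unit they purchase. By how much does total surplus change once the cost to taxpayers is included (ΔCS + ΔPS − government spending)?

Net change in total surplus = -1728

Pre-subsidy: 852 - 8p = -132 + 4p gives p* = 82, q* = 196.
With the rebate, buyers effectively pay pb = ps − 36, where ps is the price sellers receive.
Demand in terms of ps becomes qd = 852 − 8(ps − 36) = 1140 - 8ps. Setting this equal to supply: 1140 - 8ps = -132 + 4ps, so ps = 106.
Buyers pay pb = 106 − 36 = 70; q' = -132 + 4·106 = 292.
ΔCS = ½(196 + 292)(82 − 70) = 2928; ΔPS = ½(196 + 292)(106 − 82) = 5856.
Government spending = 36 × 292 = 10512.
Net change = 2928 + 5856 − 10512 = -1728. The loss equals the DWL triangle ½·36·96.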